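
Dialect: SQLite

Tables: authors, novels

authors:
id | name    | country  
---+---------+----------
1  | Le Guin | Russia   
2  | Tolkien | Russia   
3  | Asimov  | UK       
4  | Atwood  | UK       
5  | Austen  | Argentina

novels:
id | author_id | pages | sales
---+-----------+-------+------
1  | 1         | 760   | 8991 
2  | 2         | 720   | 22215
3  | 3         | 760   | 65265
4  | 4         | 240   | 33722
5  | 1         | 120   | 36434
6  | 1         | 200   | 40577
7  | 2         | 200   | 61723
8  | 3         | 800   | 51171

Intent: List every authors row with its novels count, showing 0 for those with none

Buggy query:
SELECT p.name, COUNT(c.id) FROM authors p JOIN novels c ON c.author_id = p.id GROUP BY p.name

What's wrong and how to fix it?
Bug: INNER JOIN drops authors rows that have no matching novels rows

Fix: Switch to LEFT JOIN to retain unmatched parent rows

Corrected query:
SELECT p.name, COUNT(c.id) FROM authors p LEFT JOIN novels c ON c.author_id = p.id GROUP BY p.name

Result:
name    | COUNT(c.id)
--------+------------
Asimov  | 2          
Atwood  | 1          
Austen  | 0          
Le Guin | 3          
Tolkien | 2          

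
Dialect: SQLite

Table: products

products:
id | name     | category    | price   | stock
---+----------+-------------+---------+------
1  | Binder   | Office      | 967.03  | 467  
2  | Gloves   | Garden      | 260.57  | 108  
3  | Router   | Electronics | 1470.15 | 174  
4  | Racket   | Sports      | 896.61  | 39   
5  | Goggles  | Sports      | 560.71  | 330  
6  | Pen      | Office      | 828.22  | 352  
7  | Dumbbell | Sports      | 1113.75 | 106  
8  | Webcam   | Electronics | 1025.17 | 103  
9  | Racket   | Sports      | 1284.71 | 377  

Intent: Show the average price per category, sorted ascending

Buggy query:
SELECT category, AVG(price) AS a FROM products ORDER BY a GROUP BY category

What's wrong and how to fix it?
Bug: ORDER BY appears before GROUP BY; SQL clause order requires GROUP BY first

Fix: Reorder: SELECT … FROM … GROUP BY … ORDER BY …

Corrected query:
SELECT category, AVG(price) AS a FROM products GROUP BY category ORDER BY a

Result:
category    | a      
------------+--------
Garden      | 260.57 
Office      | 897.625
Sports      | 963.945
Electronics | 1247.66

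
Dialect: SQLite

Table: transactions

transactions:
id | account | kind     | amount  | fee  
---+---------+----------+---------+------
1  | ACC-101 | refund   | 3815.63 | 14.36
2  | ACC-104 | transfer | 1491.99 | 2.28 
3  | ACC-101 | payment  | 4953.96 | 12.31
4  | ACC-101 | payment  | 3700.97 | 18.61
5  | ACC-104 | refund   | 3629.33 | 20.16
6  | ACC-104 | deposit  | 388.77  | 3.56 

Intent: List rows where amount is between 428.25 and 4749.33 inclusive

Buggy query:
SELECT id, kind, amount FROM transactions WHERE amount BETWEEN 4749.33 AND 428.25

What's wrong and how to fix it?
Bug: BETWEEN expects the lower bound first; with 4749.33 AND 428.25 the range is empty

Fix: Swap the bounds so the smaller value comes first

Corrected query:
SELECT id, kind, amount FROM transactions WHERE amount BETWEEN 428.25 AND 4749.33

Result:
id | kind     | amount 
---+----------+--------
1  | refund   | 3815.63
2  | transfer | 1491.99
4  | payment  | 3700.97
5  | refund   | 3629.33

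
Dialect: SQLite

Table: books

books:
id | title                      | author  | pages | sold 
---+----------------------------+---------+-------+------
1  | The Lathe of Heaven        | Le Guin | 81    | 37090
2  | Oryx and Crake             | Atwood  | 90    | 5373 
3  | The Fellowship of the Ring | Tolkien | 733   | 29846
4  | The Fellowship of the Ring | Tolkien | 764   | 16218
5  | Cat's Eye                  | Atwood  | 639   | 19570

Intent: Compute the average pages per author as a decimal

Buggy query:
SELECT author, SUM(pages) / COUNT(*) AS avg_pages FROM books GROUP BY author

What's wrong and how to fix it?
Bug: SUM(pages) and COUNT(*) are both integers; the division truncates the fractional part

Fix: Cast one side to REAL so the division keeps the fractional part

Corrected query:
SELECT author, SUM(pages) * 1.0 / COUNT(*) AS avg_pages FROM books GROUP BY author

Result:
author  | avg_pages
--------+----------
Atwood  | 364.5    
Le Guin | 81       
Tolkien | 748.5    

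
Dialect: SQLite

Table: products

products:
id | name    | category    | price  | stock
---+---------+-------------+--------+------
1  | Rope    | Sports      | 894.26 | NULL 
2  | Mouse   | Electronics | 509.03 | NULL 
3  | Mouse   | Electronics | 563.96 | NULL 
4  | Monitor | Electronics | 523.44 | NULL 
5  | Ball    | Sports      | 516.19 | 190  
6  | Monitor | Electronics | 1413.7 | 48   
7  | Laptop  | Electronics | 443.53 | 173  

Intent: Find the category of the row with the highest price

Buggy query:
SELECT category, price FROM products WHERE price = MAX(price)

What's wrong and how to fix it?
Bug: MAX(price) is an aggregate and cannot be used directly in WHERE

Fix: Wrap MAX in a scalar subquery so WHERE compares against a single value

Corrected query:
SELECT category, price FROM products WHERE price = (SELECT MAX(price) FROM products)

Result:
category    | price 
------------+-------
Electronics | 1413.7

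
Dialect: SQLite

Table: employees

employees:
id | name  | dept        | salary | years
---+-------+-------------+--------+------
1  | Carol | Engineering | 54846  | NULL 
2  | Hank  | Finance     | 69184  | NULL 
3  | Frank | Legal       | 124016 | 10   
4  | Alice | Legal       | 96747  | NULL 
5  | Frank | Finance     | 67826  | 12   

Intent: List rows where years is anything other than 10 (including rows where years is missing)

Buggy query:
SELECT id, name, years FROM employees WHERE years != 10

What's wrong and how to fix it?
Bug: 'years != 10' is unknown when years is NULL, so NULL rows are silently excluded

Fix: Handle NULL separately with IS NULL alongside the inequality

Corrected query:
SELECT id, name, years FROM employees WHERE years != 10 OR years IS NULL

Result:
id | name  | years
---+-------+------
1  | Carol | NULL 
2  | Hank  | NULL 
4  | Alice | NULL 
5  | Frank | 12   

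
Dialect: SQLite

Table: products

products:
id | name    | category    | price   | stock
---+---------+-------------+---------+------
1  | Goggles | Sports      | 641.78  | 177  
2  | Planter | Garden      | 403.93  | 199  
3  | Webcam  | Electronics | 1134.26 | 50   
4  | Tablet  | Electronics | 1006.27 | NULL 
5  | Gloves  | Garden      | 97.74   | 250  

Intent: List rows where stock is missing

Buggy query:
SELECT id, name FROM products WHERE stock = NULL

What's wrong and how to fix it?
Bug: Comparing to NULL with '=' never matches; NULL = NULL is unknown, not true

Fix: Use IS NULL to test for NULL

Corrected query:
SELECT id, name FROM products WHERE stock IS NULL

Result:
id | name  
---+-------
4  | Tablet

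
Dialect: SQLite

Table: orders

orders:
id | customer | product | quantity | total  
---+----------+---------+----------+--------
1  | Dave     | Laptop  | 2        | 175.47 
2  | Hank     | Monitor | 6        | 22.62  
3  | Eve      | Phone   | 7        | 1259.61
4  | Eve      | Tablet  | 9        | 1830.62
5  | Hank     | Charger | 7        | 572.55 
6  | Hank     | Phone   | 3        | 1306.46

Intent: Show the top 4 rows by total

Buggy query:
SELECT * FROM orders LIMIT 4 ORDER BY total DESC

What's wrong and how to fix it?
Bug: ORDER BY cannot follow LIMIT; LIMIT is the final clause

Fix: Sort with ORDER BY, then apply LIMIT

Corrected query:
SELECT * FROM orders ORDER BY total DESC LIMIT 4

Result:
id | customer | product | quantity | total  
---+----------+---------+----------+--------
4  | Eve      | Tablet  | 9        | 1830.62
6  | Hank     | Phone   | 3        | 1306.46
3  | Eve      | Phone   | 7        | 1259.61
5  | Hank     | Charger | 7        | 572.55 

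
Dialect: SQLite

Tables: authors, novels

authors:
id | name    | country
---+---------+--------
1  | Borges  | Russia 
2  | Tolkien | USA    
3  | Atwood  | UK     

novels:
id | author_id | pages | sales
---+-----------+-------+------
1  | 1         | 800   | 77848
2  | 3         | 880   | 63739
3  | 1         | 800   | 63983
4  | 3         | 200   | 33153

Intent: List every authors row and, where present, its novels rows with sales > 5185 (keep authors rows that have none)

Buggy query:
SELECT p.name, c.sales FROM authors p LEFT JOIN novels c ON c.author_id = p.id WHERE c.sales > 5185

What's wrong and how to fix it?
Bug: A WHERE condition on the right-hand table after LEFT JOIN drops unmatched parents

Fix: Move the right-table condition into the ON clause so unmatched parents are kept

Corrected query:
SELECT p.name, c.sales FROM authors p LEFT JOIN novels c ON c.author_id = p.id AND c.sales > 5185

Result:
name    | sales
--------+------
Borges  | 63983
Borges  | 77848
Tolkien | NULL 
Atwood  | 33153
Atwood  | 63739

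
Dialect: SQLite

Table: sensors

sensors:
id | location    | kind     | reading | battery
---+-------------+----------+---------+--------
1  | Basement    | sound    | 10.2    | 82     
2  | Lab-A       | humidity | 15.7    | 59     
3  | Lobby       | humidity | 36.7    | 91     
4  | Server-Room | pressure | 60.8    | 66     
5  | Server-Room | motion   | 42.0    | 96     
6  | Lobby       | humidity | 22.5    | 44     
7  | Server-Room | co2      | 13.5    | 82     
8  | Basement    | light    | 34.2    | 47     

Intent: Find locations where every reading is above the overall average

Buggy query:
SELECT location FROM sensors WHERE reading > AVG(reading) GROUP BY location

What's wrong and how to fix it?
Bug: WHERE evaluates per row before aggregation, so AVG() is unavailable

Fix: Use a subquery for AVG and a HAVING MIN(...) filter so the condition holds for every row in the group

Corrected query:
SELECT location FROM sensors GROUP BY location HAVING MIN(reading) > (SELECT AVG(reading) FROM sensors)

Result:
(no rows)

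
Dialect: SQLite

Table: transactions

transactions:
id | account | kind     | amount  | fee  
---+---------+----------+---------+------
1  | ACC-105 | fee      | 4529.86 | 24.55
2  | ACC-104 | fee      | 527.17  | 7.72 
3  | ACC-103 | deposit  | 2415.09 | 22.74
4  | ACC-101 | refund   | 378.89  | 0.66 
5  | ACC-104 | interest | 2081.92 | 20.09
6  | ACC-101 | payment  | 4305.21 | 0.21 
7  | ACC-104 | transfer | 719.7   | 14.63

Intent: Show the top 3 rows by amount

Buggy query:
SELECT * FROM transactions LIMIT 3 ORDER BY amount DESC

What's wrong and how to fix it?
Bug: LIMIT must come after ORDER BY

Fix: Swap the clauses: ORDER BY first, then LIMIT

Corrected query:
SELECT * FROM transactions ORDER BY amount DESC LIMIT 3

Result:
id | account | kind    | amount  | fee  
---+---------+---------+---------+------
1  | ACC-105 | fee     | 4529.86 | 24.55
6  | ACC-101 | payment | 4305.21 | 0.21 
3  | ACC-103 | deposit | 2415.09 | 22.74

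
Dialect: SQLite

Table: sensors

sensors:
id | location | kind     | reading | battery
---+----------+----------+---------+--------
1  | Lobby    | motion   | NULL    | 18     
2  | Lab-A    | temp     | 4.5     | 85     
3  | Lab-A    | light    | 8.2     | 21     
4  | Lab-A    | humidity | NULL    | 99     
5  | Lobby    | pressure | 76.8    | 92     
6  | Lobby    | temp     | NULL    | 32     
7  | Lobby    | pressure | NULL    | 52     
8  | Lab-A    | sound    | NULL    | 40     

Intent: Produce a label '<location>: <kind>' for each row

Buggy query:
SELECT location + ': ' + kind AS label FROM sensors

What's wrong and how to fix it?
Bug: SQLite uses || for string concatenation; + coerces text to numbers (yielding 0)

Fix: Replace + with || to concatenate text

Corrected query:
SELECT location || ': ' || kind AS label FROM sensors

Result:
label          
---------------
Lobby: motion  
Lab-A: temp    
Lab-A: light   
Lab-A: humidity
Lobby: pressure
Lobby: temp    
Lobby: pressure
Lab-A: sound   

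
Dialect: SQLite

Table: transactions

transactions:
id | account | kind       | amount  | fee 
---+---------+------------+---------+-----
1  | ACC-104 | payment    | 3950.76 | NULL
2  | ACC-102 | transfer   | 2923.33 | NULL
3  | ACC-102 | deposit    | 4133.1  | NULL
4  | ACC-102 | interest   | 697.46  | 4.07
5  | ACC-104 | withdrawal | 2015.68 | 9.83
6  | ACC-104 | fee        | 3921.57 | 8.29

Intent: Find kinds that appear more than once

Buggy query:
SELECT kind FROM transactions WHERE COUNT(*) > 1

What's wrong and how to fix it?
Bug: COUNT(*) is an aggregate and cannot be used in WHERE

Fix: GROUP BY kind, then filter groups with HAVING COUNT(*) > 1

Corrected query:
SELECT kind FROM transactions GROUP BY kind HAVING COUNT(*) > 1

Result:
(no rows)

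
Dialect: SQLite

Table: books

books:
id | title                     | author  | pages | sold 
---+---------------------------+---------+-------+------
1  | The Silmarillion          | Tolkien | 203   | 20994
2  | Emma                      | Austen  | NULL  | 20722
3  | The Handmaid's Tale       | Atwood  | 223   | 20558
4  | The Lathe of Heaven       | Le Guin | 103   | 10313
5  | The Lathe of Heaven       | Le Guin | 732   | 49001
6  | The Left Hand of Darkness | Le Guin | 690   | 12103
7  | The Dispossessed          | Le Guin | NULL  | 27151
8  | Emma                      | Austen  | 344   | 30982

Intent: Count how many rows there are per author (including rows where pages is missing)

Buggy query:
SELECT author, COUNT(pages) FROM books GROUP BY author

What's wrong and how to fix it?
Bug: COUNT(column) counts non-NULL values only; rows with NULL pages aren't counted

Fix: Replace COUNT(pages) with COUNT(*)

Corrected query:
SELECT author, COUNT(*) FROM books GROUP BY author

Result:
author  | COUNT(*)
--------+---------
Atwood  | 1       
Austen  | 2       
Le Guin | 4       
Tolkien | 1       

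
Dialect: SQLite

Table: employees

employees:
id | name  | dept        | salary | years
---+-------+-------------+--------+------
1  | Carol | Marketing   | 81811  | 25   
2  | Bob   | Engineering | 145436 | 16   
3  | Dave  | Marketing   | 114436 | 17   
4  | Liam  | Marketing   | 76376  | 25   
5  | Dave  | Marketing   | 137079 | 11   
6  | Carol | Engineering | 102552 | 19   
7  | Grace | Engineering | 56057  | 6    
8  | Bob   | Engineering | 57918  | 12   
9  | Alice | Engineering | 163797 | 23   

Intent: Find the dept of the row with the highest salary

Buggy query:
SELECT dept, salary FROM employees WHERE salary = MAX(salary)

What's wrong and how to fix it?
Bug: MAX(salary) is an aggregate and cannot be used directly in WHERE

Fix: Use a subquery: WHERE salary = (SELECT MAX(salary) FROM employees)

Corrected query:
SELECT dept, salary FROM employees WHERE salary = (SELECT MAX(salary) FROM employees)

Result:
dept        | salary
------------+-------
Engineering | 163797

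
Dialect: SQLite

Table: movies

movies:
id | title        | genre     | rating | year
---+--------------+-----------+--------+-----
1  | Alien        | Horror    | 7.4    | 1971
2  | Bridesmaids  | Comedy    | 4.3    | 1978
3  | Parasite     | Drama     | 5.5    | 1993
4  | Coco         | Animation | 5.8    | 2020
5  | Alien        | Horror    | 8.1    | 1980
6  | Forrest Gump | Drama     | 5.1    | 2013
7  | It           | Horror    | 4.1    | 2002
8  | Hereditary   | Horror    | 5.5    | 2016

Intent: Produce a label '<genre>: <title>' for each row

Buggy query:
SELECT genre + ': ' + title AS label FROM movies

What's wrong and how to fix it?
Bug: '+' is numeric addition; on text columns SQLite converts them to 0 instead of concatenating

Fix: Replace + with || to concatenate text

Corrected query:
SELECT genre || ': ' || title AS label FROM movies

Result:
label              
-------------------
Horror: Alien      
Comedy: Bridesmaids
Drama: Parasite    
Animation: Coco    
Horror: Alien      
Drama: Forrest Gump
Horror: It         
Horror: Hereditary 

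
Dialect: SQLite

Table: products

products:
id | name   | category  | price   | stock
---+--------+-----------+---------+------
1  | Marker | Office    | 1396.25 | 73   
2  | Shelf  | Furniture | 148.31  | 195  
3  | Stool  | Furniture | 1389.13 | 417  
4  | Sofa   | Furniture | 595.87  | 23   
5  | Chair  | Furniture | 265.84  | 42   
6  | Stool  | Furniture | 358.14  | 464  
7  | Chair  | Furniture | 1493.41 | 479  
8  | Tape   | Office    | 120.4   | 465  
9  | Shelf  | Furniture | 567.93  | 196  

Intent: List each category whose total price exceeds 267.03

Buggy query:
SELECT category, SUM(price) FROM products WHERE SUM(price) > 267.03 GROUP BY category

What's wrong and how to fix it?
Bug: Aggregate functions cannot appear in a WHERE clause

Fix: Move the aggregate condition to a HAVING clause

Corrected query:
SELECT category, SUM(price) FROM products GROUP BY category HAVING SUM(price) > 267.03

Result:
category  | SUM(price)
----------+-----------
Furniture | 4818.63   
Office    | 1516.65   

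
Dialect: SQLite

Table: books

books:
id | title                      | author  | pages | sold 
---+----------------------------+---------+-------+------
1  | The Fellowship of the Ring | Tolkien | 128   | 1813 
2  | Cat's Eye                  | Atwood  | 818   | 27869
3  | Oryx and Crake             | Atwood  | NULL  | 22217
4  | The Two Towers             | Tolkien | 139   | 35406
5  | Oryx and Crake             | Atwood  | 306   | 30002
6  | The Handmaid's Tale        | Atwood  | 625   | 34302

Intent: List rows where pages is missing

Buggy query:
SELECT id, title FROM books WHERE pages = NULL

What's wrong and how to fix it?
Bug: '= NULL' is always unknown in SQL three-valued logic, so no rows match

Fix: Use IS NULL to test for NULL

Corrected query:
SELECT id, title FROM books WHERE pages IS NULL

Result:
id | title         
---+---------------
3  | Oryx and Crake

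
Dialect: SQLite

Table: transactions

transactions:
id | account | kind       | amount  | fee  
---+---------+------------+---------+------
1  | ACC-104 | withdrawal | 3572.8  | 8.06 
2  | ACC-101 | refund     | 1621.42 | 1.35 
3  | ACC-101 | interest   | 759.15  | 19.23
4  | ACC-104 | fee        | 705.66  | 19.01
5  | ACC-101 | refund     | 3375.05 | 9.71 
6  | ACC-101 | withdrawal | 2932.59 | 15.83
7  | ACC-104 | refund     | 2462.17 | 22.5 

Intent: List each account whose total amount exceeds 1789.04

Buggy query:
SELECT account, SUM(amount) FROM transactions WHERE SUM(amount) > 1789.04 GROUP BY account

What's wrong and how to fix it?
Bug: SUM(amount) is an aggregate, but WHERE filters rows before aggregation

Fix: Use HAVING (which filters groups after aggregation) instead of WHERE

Corrected query:
SELECT account, SUM(amount) FROM transactions GROUP BY account HAVING SUM(amount) > 1789.04

Result:
account | SUM(amount)
--------+------------
ACC-101 | 8688.21    
ACC-104 | 6740.63    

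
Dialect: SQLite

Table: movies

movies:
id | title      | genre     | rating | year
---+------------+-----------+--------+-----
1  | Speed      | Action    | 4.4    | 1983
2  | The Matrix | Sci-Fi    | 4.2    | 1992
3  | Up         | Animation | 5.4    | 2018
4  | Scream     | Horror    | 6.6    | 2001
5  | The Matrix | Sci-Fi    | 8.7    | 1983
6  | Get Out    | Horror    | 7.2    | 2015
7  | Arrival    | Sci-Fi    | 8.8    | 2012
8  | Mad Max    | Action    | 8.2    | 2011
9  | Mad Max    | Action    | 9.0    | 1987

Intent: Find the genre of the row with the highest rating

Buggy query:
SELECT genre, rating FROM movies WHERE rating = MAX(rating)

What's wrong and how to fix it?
Bug: MAX(rating) is an aggregate and cannot be used directly in WHERE

Fix: Wrap MAX in a scalar subquery so WHERE compares against a single value

Corrected query:
SELECT genre, rating FROM movies WHERE rating = (SELECT MAX(rating) FROM movies)

Result:
genre  | rating
-------+-------
Action | 9     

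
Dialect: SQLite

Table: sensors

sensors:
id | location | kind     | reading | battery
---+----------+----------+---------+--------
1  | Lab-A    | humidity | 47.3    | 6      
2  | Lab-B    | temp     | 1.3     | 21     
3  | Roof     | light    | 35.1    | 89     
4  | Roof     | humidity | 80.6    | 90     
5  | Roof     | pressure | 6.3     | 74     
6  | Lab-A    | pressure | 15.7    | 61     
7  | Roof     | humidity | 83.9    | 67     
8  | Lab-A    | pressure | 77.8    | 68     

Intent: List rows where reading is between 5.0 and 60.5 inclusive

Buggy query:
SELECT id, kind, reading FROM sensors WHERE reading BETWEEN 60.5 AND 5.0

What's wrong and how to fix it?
Bug: BETWEEN expects the lower bound first; with 60.5 AND 5.0 the range is empty

Fix: Swap the bounds so the smaller value comes first

Corrected query:
SELECT id, kind, reading FROM sensors WHERE reading BETWEEN 5.0 AND 60.5

Result:
id | kind     | reading
---+----------+--------
1  | humidity | 47.3   
3  | light    | 35.1   
5  | pressure | 6.3    
6  | pressure | 15.7   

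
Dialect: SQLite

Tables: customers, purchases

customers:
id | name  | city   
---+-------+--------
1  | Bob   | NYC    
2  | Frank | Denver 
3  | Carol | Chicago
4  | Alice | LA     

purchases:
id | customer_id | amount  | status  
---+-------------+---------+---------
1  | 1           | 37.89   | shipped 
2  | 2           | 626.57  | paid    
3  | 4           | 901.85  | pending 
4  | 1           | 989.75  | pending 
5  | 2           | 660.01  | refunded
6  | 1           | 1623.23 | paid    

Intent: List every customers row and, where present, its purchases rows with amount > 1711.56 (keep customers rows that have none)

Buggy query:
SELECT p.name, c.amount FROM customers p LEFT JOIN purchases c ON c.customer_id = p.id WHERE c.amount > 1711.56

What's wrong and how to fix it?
Bug: A WHERE condition on the right-hand table after LEFT JOIN drops unmatched parents

Fix: Put 'c.amount > 1711.56' in the JOIN's ON clause instead of WHERE

Corrected query:
SELECT p.name, c.amount FROM customers p LEFT JOIN purchases c ON c.customer_id = p.id AND c.amount > 1711.56

Result:
name  | amount
------+-------
Bob   | NULL  
Frank | NULL  
Carol | NULL  
Alice | NULL  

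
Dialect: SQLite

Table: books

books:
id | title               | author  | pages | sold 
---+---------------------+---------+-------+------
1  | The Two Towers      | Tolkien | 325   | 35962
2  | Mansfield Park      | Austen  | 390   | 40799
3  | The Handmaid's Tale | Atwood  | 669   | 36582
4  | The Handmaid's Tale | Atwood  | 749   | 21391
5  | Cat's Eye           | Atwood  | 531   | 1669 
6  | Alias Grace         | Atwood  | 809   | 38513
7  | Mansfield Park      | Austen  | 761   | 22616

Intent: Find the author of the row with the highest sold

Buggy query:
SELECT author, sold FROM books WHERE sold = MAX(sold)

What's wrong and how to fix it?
Bug: MAX(sold) is an aggregate and cannot be used directly in WHERE

Fix: Use a subquery: WHERE sold = (SELECT MAX(sold) FROM books)

Corrected query:
SELECT author, sold FROM books WHERE sold = (SELECT MAX(sold) FROM books)

Result:
author | sold 
-------+------
Austen | 40799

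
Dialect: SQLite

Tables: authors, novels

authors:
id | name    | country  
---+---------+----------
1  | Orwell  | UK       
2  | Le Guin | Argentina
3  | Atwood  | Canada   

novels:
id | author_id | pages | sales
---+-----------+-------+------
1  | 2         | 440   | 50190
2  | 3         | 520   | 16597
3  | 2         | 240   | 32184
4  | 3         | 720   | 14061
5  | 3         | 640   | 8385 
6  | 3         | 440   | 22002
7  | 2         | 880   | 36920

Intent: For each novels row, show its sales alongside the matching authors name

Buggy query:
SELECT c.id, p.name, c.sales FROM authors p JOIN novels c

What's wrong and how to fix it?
Bug: Missing join condition: each novels row is matched to all authors rows instead of just its own

Fix: Specify the join condition linking the foreign key to the parent id

Corrected query:
SELECT c.id, p.name, c.sales FROM authors p JOIN novels c ON c.author_id = p.id

Result:
id | name    | sales
---+---------+------
1  | Le Guin | 50190
2  | Atwood  | 16597
3  | Le Guin | 32184
4  | Atwood  | 14061
5  | Atwood  | 8385 
6  | Atwood  | 22002
7  | Le Guin | 36920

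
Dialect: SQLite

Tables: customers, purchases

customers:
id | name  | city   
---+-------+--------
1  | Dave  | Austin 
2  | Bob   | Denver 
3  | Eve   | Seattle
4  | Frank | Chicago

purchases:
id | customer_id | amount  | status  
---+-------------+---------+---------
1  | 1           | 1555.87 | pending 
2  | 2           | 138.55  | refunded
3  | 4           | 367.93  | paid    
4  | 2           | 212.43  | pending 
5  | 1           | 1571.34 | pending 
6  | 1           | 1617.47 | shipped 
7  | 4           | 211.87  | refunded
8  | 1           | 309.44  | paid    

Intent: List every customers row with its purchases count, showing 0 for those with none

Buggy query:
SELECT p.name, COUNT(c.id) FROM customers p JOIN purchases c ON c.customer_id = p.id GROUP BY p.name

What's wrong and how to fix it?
Bug: INNER JOIN drops customers rows that have no matching purchases rows

Fix: Use LEFT JOIN so parents without children still appear (COUNT(c.id) gives 0)

Corrected query:
SELECT p.name, COUNT(c.id) FROM customers p LEFT JOIN purchases c ON c.customer_id = p.id GROUP BY p.name

Result:
name  | COUNT(c.id)
------+------------
Bob   | 2          
Dave  | 4          
Eve   | 0          
Frank | 2          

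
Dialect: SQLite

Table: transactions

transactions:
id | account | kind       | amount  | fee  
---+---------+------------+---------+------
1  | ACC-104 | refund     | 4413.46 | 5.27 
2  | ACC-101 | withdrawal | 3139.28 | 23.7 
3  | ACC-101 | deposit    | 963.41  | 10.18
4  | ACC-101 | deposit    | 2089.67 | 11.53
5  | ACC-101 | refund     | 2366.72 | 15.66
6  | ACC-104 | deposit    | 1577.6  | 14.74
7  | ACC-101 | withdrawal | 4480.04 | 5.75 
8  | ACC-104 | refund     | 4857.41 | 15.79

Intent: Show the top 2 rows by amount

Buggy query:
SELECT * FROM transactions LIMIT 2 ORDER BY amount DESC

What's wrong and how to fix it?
Bug: ORDER BY cannot follow LIMIT; LIMIT is the final clause

Fix: Sort with ORDER BY, then apply LIMIT

Corrected query:
SELECT * FROM transactions ORDER BY amount DESC LIMIT 2

Result:
id | account | kind       | amount  | fee  
---+---------+------------+---------+------
8  | ACC-104 | refund     | 4857.41 | 15.79
7  | ACC-101 | withdrawal | 4480.04 | 5.75 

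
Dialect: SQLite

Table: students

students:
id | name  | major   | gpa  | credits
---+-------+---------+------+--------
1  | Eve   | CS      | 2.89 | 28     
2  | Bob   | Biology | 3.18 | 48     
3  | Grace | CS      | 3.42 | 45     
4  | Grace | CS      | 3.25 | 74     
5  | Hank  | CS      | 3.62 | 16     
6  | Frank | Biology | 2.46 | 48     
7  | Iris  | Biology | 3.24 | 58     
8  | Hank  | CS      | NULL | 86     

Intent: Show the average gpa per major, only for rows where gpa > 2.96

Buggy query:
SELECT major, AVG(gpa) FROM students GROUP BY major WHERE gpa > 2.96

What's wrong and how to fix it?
Bug: WHERE cannot follow GROUP BY

Fix: Place WHERE between FROM and GROUP BY

Corrected query:
SELECT major, AVG(gpa) FROM students WHERE gpa > 2.96 GROUP BY major

Result:
major   | AVG(gpa)
--------+---------
Biology | 3.21    
CS      | 3.43    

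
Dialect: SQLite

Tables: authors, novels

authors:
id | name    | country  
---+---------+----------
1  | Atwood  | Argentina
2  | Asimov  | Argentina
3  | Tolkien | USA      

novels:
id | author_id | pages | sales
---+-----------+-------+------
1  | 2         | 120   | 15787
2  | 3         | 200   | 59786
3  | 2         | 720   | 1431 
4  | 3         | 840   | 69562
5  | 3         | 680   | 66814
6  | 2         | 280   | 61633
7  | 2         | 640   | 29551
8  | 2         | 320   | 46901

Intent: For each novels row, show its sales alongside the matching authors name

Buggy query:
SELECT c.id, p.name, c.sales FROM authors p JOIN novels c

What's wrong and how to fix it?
Bug: Missing join condition: each novels row is matched to all authors rows instead of just its own

Fix: Add ON c.author_id = p.id to the JOIN

Corrected query:
SELECT c.id, p.name, c.sales FROM authors p JOIN novels c ON c.author_id = p.id

Result:
id | name    | sales
---+---------+------
1  | Asimov  | 15787
2  | Tolkien | 59786
3  | Asimov  | 1431 
4  | Tolkien | 69562
5  | Tolkien | 66814
6  | Asimov  | 61633
7  | Asimov  | 29551
8  | Asimov  | 46901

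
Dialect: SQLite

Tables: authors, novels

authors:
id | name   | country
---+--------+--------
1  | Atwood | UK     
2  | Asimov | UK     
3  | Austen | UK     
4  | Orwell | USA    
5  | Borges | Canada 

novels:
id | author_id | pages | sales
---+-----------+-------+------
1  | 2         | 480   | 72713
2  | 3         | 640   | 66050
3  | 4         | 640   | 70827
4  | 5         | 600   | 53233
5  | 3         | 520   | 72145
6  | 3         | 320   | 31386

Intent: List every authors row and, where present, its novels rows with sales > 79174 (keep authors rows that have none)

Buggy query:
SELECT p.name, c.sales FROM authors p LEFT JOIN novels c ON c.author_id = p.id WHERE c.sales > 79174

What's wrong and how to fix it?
Bug: Filtering c.sales in WHERE discards the NULL rows produced by LEFT JOIN, turning it into an inner join

Fix: Move the right-table condition into the ON clause so unmatched parents are kept

Corrected query:
SELECT p.name, c.sales FROM authors p LEFT JOIN novels c ON c.author_id = p.id AND c.sales > 79174

Result:
name   | sales
-------+------
Atwood | NULL 
Asimov | NULL 
Austen | NULL 
Orwell | NULL 
Borges | NULL 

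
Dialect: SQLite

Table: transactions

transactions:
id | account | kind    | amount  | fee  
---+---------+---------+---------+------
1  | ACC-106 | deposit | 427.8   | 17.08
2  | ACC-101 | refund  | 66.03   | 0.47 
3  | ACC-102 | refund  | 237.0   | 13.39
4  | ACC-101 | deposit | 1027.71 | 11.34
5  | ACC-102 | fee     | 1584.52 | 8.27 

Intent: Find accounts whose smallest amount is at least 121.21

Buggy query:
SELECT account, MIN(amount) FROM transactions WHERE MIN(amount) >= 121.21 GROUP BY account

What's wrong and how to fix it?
Bug: MIN() in WHERE is a misuse of aggregate

Fix: Use HAVING for the per-group MIN condition

Corrected query:
SELECT account, MIN(amount) FROM transactions GROUP BY account HAVING MIN(amount) >= 121.21

Result:
account | MIN(amount)
--------+------------
ACC-102 | 237        
ACC-106 | 427.8      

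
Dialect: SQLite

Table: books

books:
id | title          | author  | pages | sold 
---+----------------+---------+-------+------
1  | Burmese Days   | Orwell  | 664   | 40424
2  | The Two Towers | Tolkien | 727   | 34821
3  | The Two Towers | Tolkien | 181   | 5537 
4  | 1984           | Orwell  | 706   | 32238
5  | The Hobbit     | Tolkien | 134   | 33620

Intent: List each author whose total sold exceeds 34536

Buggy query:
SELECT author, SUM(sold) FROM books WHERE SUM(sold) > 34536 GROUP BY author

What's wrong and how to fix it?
Bug: SUM(sold) is an aggregate, but WHERE filters rows before aggregation

Fix: Use HAVING (which filters groups after aggregation) instead of WHERE

Corrected query:
SELECT author, SUM(sold) FROM books GROUP BY author HAVING SUM(sold) > 34536

Result:
author  | SUM(sold)
--------+----------
Orwell  | 72662    
Tolkien | 73978    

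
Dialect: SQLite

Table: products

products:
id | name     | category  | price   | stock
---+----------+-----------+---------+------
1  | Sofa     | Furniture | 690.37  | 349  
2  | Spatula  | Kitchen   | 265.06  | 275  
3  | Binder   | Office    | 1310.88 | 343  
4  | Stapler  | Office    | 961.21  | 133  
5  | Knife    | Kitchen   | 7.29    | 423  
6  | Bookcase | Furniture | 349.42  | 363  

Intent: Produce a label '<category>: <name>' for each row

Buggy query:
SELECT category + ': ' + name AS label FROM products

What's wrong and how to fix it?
Bug: SQLite uses || for string concatenation; + coerces text to numbers (yielding 0)

Fix: Use the || operator for string concatenation

Corrected query:
SELECT category || ': ' || name AS label FROM products

Result:
label              
-------------------
Furniture: Sofa    
Kitchen: Spatula   
Office: Binder     
Office: Stapler    
Kitchen: Knife     
Furniture: Bookcase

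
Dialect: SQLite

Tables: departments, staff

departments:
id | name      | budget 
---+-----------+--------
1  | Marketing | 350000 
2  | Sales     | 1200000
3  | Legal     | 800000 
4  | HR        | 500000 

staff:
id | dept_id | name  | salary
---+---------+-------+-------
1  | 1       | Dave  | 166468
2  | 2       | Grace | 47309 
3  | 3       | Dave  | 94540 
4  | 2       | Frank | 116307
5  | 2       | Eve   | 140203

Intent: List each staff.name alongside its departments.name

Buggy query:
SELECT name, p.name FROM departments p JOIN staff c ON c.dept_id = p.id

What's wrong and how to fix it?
Bug: Both tables have a 'name' column; the unqualified reference is ambiguous

Fix: Qualify the column with its table alias (c.name)

Corrected query:
SELECT c.name, p.name FROM departments p JOIN staff c ON c.dept_id = p.id

Result:
name  | name     
------+----------
Dave  | Marketing
Grace | Sales    
Dave  | Legal    
Frank | Sales    
Eve   | Sales    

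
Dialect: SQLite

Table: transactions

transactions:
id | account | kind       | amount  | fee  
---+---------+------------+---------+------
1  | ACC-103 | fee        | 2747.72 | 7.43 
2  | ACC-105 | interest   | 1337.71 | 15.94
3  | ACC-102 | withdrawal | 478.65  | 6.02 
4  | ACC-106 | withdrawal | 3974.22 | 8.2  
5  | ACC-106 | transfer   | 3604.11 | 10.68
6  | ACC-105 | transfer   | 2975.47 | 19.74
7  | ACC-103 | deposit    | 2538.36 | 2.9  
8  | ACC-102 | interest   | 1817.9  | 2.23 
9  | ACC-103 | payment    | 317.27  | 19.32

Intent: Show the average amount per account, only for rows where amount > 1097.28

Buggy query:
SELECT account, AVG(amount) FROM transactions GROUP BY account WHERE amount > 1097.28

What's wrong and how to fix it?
Bug: WHERE cannot follow GROUP BY

Fix: Place WHERE between FROM and GROUP BY

Corrected query:
SELECT account, AVG(amount) FROM transactions WHERE amount > 1097.28 GROUP BY account

Result:
account | AVG(amount)
--------+------------
ACC-102 | 1817.9     
ACC-103 | 2643.04    
ACC-105 | 2156.59    
ACC-106 | 3789.165   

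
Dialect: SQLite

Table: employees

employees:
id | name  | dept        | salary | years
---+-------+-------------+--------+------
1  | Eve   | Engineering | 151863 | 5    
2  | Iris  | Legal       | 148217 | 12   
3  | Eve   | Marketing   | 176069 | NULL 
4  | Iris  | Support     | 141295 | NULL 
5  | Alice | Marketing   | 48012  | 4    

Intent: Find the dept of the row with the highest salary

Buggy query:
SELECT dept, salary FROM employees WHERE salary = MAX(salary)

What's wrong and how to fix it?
Bug: MAX(salary) is an aggregate and cannot be used directly in WHERE

Fix: Wrap MAX in a scalar subquery so WHERE compares against a single value

Corrected query:
SELECT dept, salary FROM employees WHERE salary = (SELECT MAX(salary) FROM employees)

Result:
dept      | salary
----------+-------
Marketing | 176069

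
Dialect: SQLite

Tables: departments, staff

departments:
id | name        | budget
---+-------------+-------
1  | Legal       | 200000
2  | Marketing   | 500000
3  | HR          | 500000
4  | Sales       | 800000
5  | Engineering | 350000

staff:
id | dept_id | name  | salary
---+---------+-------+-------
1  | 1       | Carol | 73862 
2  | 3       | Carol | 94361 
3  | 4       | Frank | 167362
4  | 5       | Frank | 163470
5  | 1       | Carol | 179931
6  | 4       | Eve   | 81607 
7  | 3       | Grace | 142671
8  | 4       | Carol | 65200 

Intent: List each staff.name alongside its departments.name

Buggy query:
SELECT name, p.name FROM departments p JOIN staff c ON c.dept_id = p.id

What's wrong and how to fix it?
Bug: Both tables have a 'name' column; the unqualified reference is ambiguous

Fix: Qualify the column with its table alias (c.name)

Corrected query:
SELECT c.name, p.name FROM departments p JOIN staff c ON c.dept_id = p.id

Result:
name  | name       
------+------------
Carol | Legal      
Carol | HR         
Frank | Sales      
Frank | Engineering
Carol | Legal      
Eve   | Sales      
Grace | HR         
Carol | Sales      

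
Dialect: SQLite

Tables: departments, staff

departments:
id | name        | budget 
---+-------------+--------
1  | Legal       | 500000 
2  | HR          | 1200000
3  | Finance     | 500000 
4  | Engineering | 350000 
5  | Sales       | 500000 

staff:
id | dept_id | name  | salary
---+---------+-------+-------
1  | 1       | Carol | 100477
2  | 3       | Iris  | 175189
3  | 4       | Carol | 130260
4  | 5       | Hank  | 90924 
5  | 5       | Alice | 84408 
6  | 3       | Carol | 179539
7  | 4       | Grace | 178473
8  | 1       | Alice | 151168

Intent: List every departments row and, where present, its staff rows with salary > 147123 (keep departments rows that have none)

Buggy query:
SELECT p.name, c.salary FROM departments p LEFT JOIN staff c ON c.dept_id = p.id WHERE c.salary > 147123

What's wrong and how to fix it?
Bug: A WHERE condition on the right-hand table after LEFT JOIN drops unmatched parents

Fix: Put 'c.salary > 147123' in the JOIN's ON clause instead of WHERE

Corrected query:
SELECT p.name, c.salary FROM departments p LEFT JOIN staff c ON c.dept_id = p.id AND c.salary > 147123

Result:
name        | salary
------------+-------
Legal       | 151168
HR          | NULL  
Finance     | 175189
Finance     | 179539
Engineering | 178473
Sales       | NULL  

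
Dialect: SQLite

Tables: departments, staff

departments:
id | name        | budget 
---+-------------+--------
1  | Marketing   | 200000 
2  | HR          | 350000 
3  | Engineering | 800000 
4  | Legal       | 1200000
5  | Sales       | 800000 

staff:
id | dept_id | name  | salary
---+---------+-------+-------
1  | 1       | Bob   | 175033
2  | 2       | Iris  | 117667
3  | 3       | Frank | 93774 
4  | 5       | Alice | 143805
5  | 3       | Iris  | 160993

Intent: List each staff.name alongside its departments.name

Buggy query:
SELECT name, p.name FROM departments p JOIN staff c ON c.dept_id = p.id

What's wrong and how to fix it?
Bug: 'name' exists in both joined tables, so the database can't tell which one is meant

Fix: Prefix ambiguous columns with the table alias

Corrected query:
SELECT c.name, p.name FROM departments p JOIN staff c ON c.dept_id = p.id

Result:
name  | name       
------+------------
Bob   | Marketing  
Iris  | HR         
Frank | Engineering
Alice | Sales      
Iris  | Engineering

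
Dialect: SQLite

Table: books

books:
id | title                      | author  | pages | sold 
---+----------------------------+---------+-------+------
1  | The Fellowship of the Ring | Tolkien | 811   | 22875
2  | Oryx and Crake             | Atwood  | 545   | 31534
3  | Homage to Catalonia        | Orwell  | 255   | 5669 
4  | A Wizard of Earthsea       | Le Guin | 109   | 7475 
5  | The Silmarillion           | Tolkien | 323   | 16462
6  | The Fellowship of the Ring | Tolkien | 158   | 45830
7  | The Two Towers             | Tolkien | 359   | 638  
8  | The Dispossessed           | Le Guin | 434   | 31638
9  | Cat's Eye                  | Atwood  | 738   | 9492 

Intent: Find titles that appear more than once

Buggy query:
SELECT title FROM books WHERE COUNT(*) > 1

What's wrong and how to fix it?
Bug: COUNT(*) is an aggregate and cannot be used in WHERE

Fix: GROUP BY title, then filter groups with HAVING COUNT(*) > 1

Corrected query:
SELECT title FROM books GROUP BY title HAVING COUNT(*) > 1

Result:
title                     
--------------------------
The Fellowship of the Ring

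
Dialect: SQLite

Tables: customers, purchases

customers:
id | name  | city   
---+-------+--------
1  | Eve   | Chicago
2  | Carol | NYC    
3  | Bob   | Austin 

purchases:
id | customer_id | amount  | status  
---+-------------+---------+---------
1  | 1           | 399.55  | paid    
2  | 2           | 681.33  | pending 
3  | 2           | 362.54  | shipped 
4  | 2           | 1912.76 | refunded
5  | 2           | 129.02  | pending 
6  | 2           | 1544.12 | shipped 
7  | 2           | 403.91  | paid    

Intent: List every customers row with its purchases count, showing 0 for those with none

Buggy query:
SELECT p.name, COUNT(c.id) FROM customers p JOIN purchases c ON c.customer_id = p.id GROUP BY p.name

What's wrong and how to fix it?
Bug: An inner join excludes parents with zero children

Fix: Use LEFT JOIN so parents without children still appear (COUNT(c.id) gives 0)

Corrected query:
SELECT p.name, COUNT(c.id) FROM customers p LEFT JOIN purchases c ON c.customer_id = p.id GROUP BY p.name

Result:
name  | COUNT(c.id)
------+------------
Bob   | 0          
Carol | 6          
Eve   | 1          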